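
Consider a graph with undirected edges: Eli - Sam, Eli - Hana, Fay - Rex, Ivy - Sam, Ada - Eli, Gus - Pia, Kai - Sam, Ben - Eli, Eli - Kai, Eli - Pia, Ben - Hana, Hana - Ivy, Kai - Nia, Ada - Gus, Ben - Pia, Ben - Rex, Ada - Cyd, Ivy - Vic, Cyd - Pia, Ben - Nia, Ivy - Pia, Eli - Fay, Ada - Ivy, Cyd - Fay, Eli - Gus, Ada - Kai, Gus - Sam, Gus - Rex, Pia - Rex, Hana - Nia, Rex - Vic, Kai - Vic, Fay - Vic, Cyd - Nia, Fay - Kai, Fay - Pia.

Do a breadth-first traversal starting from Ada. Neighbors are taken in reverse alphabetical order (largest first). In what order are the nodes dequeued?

Visit Ada; enqueue Kai, Ivy, Gus, Eli, Cyd → queue [Kai, Ivy, Gus, Eli, Cyd]
Visit Kai; enqueue Vic, Sam, Nia, Fay → queue [Ivy, Gus, Eli, Cyd, Vic, Sam, Nia, Fay]
Visit Ivy; enqueue Pia, Hana → queue [Gus, Eli, Cyd, Vic, Sam, Nia, Fay, Pia, Hana]
Visit Gus; enqueue Rex → queue [Eli, Cyd, Vic, Sam, Nia, Fay, Pia, Hana, Rex]
Visit Eli; enqueue Ben → queue [Cyd, Vic, Sam, Nia, Fay, Pia, Hana, Rex, Ben]
Visit Cyd → queue [Vic, Sam, Nia, Fay, Pia, Hana, Rex, Ben]
Visit Vic → queue [Sam, Nia, Fay, Pia, Hana, Rex, Ben]
Visit Sam → queue [Nia, Fay, Pia, Hana, Rex, Ben]
Visit Nia → queue [Fay, Pia, Hana, Rex, Ben]
Visit Fay → queue [Pia, Hana, Rex, Ben]
Visit Pia → queue [Hana, Rex, Ben]
Visit Hana → queue [Rex, Ben]
Visit Rex → queue [Ben]
Visit Ben → queue []

Ada → Kai → Ivy → Gus → Eli → Cyd → Vic → Sam → Nia → Fay → Pia → Hana → Rex → Ben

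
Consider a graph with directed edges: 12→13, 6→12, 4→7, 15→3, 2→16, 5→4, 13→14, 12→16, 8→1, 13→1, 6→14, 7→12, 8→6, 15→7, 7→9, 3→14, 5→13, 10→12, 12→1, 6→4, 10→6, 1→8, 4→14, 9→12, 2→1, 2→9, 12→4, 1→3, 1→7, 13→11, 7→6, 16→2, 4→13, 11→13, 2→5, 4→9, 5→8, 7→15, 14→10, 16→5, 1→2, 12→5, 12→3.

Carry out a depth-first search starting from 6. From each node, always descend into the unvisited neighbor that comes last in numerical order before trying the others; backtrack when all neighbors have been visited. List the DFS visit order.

Visit 6
6 → 14
14 → 10
10 → 12
12 → 16
16 → 5
5 → 13
13 → 11
13 → 1
1 → 8
1 → 7
7 → 15
15 → 3
7 → 9
1 → 2
5 → 4

6, 14, 10, 12, 16, 5, 13, 11, 1, 8, 7, 15, 3, 9, 2, 4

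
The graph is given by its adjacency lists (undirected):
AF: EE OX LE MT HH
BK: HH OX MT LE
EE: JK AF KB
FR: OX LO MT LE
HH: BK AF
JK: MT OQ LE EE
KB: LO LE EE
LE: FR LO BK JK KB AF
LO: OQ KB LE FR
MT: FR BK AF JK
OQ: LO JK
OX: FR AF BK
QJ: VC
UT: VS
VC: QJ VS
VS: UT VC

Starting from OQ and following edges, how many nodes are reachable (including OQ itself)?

BFS from OQ visits: OQ, LO, JK, LE, KB, FR, MT, EE, BK, AF, OX, HH
Reachable nodes: 12 of 16 total.

12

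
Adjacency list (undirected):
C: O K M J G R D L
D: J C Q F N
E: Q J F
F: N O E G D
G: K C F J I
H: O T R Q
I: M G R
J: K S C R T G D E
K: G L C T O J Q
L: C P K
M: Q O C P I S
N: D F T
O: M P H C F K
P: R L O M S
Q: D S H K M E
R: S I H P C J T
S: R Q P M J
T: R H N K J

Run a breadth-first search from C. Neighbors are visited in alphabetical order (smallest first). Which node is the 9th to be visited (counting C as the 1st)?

Visit C; enqueue D, G, J, K, L, M, O, R → queue [D, G, J, K, L, M, O, R]
Visit D; enqueue F, N, Q → queue [G, J, K, L, M, O, R, F, N, Q]
Visit G; enqueue I → queue [J, K, L, M, O, R, F, N, Q, I]
Visit J; enqueue E, S, T → queue [K, L, M, O, R, F, N, Q, I, E, S, T]
Visit K → queue [L, M, O, R, F, N, Q, I, E, S, T]
Visit L; enqueue P → queue [M, O, R, F, N, Q, I, E, S, T, P]
Visit M → queue [O, R, F, N, Q, I, E, S, T, P]
Visit O; enqueue H → queue [R, F, N, Q, I, E, S, T, P, H]
Visit R → queue [F, N, Q, I, E, S, T, P, H]
Visit F → queue [N, Q, I, E, S, T, P, H]
Visit N → queue [Q, I, E, S, T, P, H]
Visit Q → queue [I, E, S, T, P, H]
Visit I → queue [E, S, T, P, H]
Visit E → queue [S, T, P, H]
Visit S → queue [T, P, H]
Visit T → queue [P, H]
Visit P → queue [H]
Visit H → queue []

Visit order: C, D, G, J, K, L, M, O, R, F, N, Q, I, E, S, T, P, H

R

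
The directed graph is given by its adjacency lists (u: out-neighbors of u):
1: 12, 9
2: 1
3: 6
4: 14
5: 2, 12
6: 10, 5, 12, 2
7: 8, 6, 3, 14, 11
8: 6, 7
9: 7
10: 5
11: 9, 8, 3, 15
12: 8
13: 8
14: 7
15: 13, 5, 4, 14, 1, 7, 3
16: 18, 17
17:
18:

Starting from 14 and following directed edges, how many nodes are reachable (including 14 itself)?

15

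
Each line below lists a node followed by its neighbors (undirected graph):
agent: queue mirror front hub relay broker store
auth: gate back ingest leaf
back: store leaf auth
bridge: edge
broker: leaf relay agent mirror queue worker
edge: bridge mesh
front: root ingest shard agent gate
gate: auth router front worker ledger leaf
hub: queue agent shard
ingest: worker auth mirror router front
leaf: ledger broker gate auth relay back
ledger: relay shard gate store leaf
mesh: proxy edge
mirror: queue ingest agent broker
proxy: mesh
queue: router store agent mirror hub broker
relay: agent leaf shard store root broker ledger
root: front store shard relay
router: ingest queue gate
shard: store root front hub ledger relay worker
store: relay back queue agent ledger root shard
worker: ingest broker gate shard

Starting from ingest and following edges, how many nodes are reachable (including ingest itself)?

BFS from ingest visits: ingest, auth, front, mirror, router, worker, back, gate, leaf, agent, root, shard, broker, queue, store, ledger, relay, hub
Reachable nodes: 18 of 22 total.

18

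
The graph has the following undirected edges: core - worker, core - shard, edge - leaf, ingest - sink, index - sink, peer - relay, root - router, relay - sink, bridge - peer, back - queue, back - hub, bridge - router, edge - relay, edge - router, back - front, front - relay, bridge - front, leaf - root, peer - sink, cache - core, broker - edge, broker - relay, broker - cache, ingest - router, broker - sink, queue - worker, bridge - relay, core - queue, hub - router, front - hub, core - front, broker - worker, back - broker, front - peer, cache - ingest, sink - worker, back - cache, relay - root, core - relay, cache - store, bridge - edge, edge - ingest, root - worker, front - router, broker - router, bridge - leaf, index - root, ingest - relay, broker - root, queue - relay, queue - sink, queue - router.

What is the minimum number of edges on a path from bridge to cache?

3

Level 0: bridge
Level 1: edge, front, leaf, peer, relay, router
Level 2: back, broker, core, hub, ingest, queue, root, sink
Level 3: cache, index, shard, worker
Level 4: store
cache first appears at level 3.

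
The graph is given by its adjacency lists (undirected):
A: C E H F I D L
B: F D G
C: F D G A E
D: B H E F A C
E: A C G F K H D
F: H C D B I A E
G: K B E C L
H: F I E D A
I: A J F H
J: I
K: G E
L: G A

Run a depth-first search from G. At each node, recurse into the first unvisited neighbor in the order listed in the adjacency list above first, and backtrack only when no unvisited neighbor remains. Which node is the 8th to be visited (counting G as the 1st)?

Visit G
G → K
K → E
E → A
A → C
C → F
F → H
H → I
I → J
H → D
D → B
A → L

Visit order: G, K, E, A, C, F, H, I, J, D, B, L

I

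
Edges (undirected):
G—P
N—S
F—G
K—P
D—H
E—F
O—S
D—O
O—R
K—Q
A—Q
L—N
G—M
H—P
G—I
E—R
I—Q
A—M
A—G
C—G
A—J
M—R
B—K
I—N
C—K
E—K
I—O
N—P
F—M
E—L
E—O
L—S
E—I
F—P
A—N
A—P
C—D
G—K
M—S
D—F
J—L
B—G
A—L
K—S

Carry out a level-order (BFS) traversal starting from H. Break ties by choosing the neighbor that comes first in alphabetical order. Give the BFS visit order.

Visit H; enqueue D, P → queue [D, P]
Visit D; enqueue C, F, O → queue [P, C, F, O]
Visit P; enqueue A, G, K, N → queue [C, F, O, A, G, K, N]
Visit C → queue [F, O, A, G, K, N]
Visit F; enqueue E, M → queue [O, A, G, K, N, E, M]
Visit O; enqueue I, R, S → queue [A, G, K, N, E, M, I, R, S]
Visit A; enqueue J, L, Q → queue [G, K, N, E, M, I, R, S, J, L, Q]
Visit G; enqueue B → queue [K, N, E, M, I, R, S, J, L, Q, B]
Visit K → queue [N, E, M, I, R, S, J, L, Q, B]
Visit N → queue [E, M, I, R, S, J, L, Q, B]
Visit E → queue [M, I, R, S, J, L, Q, B]
Visit M → queue [I, R, S, J, L, Q, B]
Visit I → queue [R, S, J, L, Q, B]
Visit R → queue [S, J, L, Q, B]
Visit S → queue [J, L, Q, B]
Visit J → queue [L, Q, B]
Visit L → queue [Q, B]
Visit Q → queue [B]
Visit B → queue []

H, D, P, C, F, O, A, G, K, N, E, M, I, R, S, J, L, Q, B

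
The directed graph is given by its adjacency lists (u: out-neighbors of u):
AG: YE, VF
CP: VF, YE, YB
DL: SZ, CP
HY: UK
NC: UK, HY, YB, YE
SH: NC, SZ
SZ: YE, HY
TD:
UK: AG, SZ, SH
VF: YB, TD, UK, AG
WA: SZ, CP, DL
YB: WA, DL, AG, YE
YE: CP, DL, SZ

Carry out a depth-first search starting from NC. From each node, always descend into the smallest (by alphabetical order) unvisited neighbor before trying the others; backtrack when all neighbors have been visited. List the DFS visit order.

NC -> HY -> UK -> AG -> VF -> TD -> YB -> DL -> CP -> YE -> SZ -> WA -> SH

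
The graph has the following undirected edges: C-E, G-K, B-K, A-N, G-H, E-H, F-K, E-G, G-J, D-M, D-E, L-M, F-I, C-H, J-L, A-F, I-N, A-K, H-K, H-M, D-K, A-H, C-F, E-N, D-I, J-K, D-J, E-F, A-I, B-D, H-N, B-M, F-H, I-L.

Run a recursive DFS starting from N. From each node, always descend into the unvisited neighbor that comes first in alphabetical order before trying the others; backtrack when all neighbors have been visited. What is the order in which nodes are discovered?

N, A, F, C, E, D, B, K, G, H, M, L, I, J

Visit N
N → A
A → F
F → C
C → E
E → D
D → B
B → K
K → G
G → H
H → M
M → L
L → I
L → J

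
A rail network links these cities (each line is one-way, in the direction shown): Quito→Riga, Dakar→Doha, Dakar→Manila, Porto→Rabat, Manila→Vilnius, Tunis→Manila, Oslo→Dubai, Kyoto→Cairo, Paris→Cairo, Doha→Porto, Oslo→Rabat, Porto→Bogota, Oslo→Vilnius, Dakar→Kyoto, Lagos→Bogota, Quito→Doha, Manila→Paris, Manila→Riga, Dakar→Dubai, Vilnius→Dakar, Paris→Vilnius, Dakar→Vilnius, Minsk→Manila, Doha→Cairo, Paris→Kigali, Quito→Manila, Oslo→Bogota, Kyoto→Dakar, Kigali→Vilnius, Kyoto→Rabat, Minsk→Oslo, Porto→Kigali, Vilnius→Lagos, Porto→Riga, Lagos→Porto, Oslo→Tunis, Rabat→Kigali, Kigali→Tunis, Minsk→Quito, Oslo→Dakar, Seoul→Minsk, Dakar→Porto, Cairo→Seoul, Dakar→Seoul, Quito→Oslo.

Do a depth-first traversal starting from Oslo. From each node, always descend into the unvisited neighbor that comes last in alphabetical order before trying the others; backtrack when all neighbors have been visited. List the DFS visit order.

Oslo → Vilnius → Lagos → Porto → Riga → Rabat → Kigali → Tunis → Manila → Paris → Cairo → Seoul → Minsk → Quito → Doha → Bogota → Dakar → Kyoto → Dubai

Visit Oslo
Oslo → Vilnius
Vilnius → Lagos
Lagos → Porto
Porto → Riga
Porto → Rabat
Rabat → Kigali
Kigali → Tunis
Tunis → Manila
Manila → Paris
Paris → Cairo
Cairo → Seoul
Seoul → Minsk
Minsk → Quito
Quito → Doha
Porto → Bogota
Vilnius → Dakar
Dakar → Kyoto
Dakar → Dubai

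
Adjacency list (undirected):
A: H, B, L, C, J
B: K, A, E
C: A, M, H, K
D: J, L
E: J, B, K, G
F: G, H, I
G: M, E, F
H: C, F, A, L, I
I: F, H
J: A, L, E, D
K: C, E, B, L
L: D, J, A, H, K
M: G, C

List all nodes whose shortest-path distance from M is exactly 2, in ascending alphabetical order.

Level 0: M
Level 1: C, G
Level 2: A, E, F, H, K
Level 3: B, I, J, L
Level 4: D

A, E, F, H, K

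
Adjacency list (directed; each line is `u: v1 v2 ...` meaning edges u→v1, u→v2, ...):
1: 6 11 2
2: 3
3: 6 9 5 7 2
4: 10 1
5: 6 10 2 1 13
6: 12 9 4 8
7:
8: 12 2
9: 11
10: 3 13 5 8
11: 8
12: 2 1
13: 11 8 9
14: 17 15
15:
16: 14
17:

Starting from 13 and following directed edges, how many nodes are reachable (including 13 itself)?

BFS from 13 visits: 13, 11, 9, 8, 12, 2, 1, 3, 6, 7, 5, 4, 10
Reachable nodes: 13 of 17 total.

13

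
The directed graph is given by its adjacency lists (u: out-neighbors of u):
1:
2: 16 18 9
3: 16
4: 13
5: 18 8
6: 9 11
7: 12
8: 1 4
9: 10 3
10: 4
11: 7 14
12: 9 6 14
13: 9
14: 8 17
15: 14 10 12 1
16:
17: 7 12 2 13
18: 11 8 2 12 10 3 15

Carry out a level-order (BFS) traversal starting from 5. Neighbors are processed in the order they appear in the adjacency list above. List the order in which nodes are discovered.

5 18 8 11 2 12 10 3 15 1 4 7 14 16 9 6 13 17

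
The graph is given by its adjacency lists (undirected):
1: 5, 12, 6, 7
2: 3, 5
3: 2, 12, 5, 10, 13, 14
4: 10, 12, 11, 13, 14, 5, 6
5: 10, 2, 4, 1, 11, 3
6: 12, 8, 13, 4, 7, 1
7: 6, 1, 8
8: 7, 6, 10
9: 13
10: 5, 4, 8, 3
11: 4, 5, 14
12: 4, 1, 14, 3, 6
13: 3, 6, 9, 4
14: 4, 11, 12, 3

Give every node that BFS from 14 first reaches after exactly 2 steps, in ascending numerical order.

1, 2, 5, 6, 10, 13

Level 0: 14
Level 1: 3, 4, 11, 12
Level 2: 1, 2, 5, 6, 10, 13
Level 3: 7, 8, 9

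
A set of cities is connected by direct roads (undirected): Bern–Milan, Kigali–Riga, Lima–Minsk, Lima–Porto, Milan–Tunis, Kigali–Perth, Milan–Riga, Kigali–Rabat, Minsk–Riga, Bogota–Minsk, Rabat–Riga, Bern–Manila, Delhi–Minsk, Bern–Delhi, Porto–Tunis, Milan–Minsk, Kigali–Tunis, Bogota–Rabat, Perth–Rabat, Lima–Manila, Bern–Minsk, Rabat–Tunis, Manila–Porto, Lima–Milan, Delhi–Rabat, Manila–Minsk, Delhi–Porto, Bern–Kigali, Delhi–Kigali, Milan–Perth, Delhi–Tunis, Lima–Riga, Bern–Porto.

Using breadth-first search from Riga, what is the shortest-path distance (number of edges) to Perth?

2

Level 0: Riga
Level 1: Kigali, Lima, Milan, Minsk, Rabat
Level 2: Bern, Bogota, Delhi, Manila, Perth, Porto, Tunis
Perth first appears at level 2.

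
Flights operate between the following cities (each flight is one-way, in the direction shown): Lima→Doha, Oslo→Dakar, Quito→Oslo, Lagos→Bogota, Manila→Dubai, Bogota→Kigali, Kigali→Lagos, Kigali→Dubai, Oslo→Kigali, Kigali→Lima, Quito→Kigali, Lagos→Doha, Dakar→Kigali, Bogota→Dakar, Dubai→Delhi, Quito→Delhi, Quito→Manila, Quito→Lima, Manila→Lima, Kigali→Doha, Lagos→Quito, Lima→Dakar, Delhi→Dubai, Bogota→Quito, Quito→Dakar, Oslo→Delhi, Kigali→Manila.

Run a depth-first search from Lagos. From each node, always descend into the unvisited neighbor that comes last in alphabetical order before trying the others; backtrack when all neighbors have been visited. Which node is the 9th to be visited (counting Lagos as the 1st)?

Dubai

Visit Lagos
Lagos → Quito
Quito → Oslo
Oslo → Kigali
Kigali → Manila
Manila → Lima
Lima → Doha
Lima → Dakar
Manila → Dubai
Dubai → Delhi
Lagos → Bogota

Visit order: Lagos, Quito, Oslo, Kigali, Manila, Lima, Doha, Dakar, Dubai, Delhi, Bogota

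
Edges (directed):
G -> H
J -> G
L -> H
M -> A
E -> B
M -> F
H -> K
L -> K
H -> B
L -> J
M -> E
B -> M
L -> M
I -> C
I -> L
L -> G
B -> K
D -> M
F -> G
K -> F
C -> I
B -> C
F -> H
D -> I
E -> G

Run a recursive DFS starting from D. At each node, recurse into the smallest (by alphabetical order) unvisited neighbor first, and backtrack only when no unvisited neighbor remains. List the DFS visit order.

D → I → C → L → G → H → B → K → F → M → A → E → J

Visit D
D → I
I → C
I → L
L → G
G → H
H → B
B → K
K → F
B → M
M → A
M → E
L → J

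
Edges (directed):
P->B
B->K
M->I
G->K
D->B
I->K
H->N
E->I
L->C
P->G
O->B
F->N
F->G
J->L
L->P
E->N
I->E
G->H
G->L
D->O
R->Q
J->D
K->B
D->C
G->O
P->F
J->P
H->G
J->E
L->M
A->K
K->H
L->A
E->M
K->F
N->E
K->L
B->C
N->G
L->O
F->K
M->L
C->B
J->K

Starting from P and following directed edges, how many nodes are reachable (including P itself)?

BFS from P visits: P, B, F, G, C, K, N, H, L, O, E, A, M, I
Reachable nodes: 14 of 18 total.

14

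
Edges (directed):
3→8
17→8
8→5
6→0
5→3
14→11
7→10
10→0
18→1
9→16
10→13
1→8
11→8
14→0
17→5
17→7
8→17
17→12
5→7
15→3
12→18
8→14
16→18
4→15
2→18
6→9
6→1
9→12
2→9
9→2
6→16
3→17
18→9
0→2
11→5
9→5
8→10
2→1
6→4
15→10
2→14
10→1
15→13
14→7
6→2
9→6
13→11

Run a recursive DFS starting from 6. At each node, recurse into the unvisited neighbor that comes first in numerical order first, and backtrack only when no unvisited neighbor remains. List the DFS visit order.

Visit 6
6 → 0
0 → 2
2 → 1
1 → 8
8 → 5
5 → 3
3 → 17
17 → 7
7 → 10
10 → 13
13 → 11
17 → 12
12 → 18
18 → 9
9 → 16
8 → 14
6 → 4
4 → 15

6, 0, 2, 1, 8, 5, 3, 17, 7, 10, 13, 11, 12, 18, 9, 16, 14, 4, 15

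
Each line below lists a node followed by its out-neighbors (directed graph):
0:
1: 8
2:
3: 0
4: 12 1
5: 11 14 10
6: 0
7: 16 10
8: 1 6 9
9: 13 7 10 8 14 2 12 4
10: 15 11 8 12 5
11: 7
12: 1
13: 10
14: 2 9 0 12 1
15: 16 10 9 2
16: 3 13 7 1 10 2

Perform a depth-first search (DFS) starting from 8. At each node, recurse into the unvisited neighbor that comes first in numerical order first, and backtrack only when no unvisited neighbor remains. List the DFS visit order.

Visit 8
8 → 1
8 → 6
6 → 0
8 → 9
9 → 2
9 → 4
4 → 12
9 → 7
7 → 10
10 → 5
5 → 11
5 → 14
10 → 15
15 → 16
16 → 3
16 → 13

8, 1, 6, 0, 9, 2, 4, 12, 7, 10, 5, 11, 14, 15, 16, 3, 13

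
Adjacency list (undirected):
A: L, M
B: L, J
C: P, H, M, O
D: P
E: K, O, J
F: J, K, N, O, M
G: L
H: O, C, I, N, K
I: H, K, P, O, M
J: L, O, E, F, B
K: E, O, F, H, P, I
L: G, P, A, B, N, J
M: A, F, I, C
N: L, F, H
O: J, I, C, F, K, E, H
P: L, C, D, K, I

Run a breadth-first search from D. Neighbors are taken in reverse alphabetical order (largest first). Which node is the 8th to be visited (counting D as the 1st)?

J

Visit D; enqueue P → queue [P]
Visit P; enqueue L, K, I, C → queue [L, K, I, C]
Visit L; enqueue N, J, G, B, A → queue [K, I, C, N, J, G, B, A]
Visit K; enqueue O, H, F, E → queue [I, C, N, J, G, B, A, O, H, F, E]
Visit I; enqueue M → queue [C, N, J, G, B, A, O, H, F, E, M]
Visit C → queue [N, J, G, B, A, O, H, F, E, M]
Visit N → queue [J, G, B, A, O, H, F, E, M]
Visit J → queue [G, B, A, O, H, F, E, M]
Visit G → queue [B, A, O, H, F, E, M]
Visit B → queue [A, O, H, F, E, M]
Visit A → queue [O, H, F, E, M]
Visit O → queue [H, F, E, M]
Visit H → queue [F, E, M]
Visit F → queue [E, M]
Visit E → queue [M]
Visit M → queue []

Visit order: D, P, L, K, I, C, N, J, G, B, A, O, H, F, E, M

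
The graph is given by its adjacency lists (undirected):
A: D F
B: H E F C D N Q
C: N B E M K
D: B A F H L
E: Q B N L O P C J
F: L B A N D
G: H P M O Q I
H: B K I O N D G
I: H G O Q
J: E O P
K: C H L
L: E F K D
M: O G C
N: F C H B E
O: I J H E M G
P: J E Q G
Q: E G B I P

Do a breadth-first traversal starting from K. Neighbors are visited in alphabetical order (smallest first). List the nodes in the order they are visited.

Visit K; enqueue C, H, L → queue [C, H, L]
Visit C; enqueue B, E, M, N → queue [H, L, B, E, M, N]
Visit H; enqueue D, G, I, O → queue [L, B, E, M, N, D, G, I, O]
Visit L; enqueue F → queue [B, E, M, N, D, G, I, O, F]
Visit B; enqueue Q → queue [E, M, N, D, G, I, O, F, Q]
Visit E; enqueue J, P → queue [M, N, D, G, I, O, F, Q, J, P]
Visit M → queue [N, D, G, I, O, F, Q, J, P]
Visit N → queue [D, G, I, O, F, Q, J, P]
Visit D; enqueue A → queue [G, I, O, F, Q, J, P, A]
Visit G → queue [I, O, F, Q, J, P, A]
Visit I → queue [O, F, Q, J, P, A]
Visit O → queue [F, Q, J, P, A]
Visit F → queue [Q, J, P, A]
Visit Q → queue [J, P, A]
Visit J → queue [P, A]
Visit P → queue [A]
Visit A → queue []

K, C, H, L, B, E, M, N, D, G, I, O, F, Q, J, P, A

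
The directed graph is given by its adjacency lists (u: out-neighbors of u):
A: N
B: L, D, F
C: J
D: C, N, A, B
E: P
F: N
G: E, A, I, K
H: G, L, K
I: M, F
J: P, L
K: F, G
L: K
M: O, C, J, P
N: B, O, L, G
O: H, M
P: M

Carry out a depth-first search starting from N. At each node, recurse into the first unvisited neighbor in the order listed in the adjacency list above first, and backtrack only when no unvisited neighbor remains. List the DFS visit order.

Visit N
N → B
B → L
L → K
K → F
K → G
G → E
E → P
P → M
M → O
O → H
M → C
C → J
G → A
G → I
B → D

N → B → L → K → F → G → E → P → M → O → H → C → J → A → I → D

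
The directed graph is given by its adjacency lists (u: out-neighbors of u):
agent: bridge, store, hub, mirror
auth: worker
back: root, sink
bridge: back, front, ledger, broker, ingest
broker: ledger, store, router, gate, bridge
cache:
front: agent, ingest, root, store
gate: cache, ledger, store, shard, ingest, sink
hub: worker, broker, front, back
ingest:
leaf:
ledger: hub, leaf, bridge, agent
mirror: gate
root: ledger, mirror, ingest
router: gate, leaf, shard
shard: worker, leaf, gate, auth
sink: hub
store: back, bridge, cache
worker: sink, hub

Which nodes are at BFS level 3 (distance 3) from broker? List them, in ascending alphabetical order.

Level 0: broker
Level 1: bridge, gate, ledger, router, store
Level 2: agent, back, cache, front, hub, ingest, leaf, shard, sink
Level 3: auth, mirror, root, worker

auth, mirror, root, worker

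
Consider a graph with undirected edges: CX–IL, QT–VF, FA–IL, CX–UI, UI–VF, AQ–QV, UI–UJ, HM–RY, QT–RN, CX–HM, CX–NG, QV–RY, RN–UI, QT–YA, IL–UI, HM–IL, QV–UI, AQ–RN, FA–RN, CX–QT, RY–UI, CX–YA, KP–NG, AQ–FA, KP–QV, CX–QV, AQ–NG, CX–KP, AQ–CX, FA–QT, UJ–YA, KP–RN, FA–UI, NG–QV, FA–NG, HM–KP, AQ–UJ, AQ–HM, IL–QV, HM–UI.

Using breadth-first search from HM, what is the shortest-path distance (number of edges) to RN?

2

Level 0: HM
Level 1: AQ, CX, IL, KP, RY, UI
Level 2: FA, NG, QT, QV, RN, UJ, VF, YA
RN first appears at level 2.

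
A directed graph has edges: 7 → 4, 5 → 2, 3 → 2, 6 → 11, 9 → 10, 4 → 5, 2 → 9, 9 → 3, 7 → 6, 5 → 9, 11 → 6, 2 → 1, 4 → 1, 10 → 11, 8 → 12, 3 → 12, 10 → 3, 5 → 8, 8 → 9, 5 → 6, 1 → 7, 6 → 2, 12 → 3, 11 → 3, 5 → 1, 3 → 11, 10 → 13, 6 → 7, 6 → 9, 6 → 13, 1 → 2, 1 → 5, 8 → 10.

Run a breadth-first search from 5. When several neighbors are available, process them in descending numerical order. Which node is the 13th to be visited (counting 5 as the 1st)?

4

Visit 5; enqueue 9, 8, 6, 2, 1 → queue [9, 8, 6, 2, 1]
Visit 9; enqueue 10, 3 → queue [8, 6, 2, 1, 10, 3]
Visit 8; enqueue 12 → queue [6, 2, 1, 10, 3, 12]
Visit 6; enqueue 13, 11, 7 → queue [2, 1, 10, 3, 12, 13, 11, 7]
Visit 2 → queue [1, 10, 3, 12, 13, 11, 7]
Visit 1 → queue [10, 3, 12, 13, 11, 7]
Visit 10 → queue [3, 12, 13, 11, 7]
Visit 3 → queue [12, 13, 11, 7]
Visit 12 → queue [13, 11, 7]
Visit 13 → queue [11, 7]
Visit 11 → queue [7]
Visit 7; enqueue 4 → queue [4]
Visit 4 → queue []

Visit order: 5, 9, 8, 6, 2, 1, 10, 3, 12, 13, 11, 7, 4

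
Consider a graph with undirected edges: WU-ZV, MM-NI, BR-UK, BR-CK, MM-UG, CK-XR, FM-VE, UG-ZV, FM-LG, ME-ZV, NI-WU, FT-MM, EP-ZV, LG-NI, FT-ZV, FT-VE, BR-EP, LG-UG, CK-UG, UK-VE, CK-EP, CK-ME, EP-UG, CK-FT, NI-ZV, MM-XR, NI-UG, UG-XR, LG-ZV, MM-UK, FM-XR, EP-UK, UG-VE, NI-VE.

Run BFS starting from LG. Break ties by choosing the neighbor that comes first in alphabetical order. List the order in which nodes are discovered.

Visit LG; enqueue FM, NI, UG, ZV → queue [FM, NI, UG, ZV]
Visit FM; enqueue VE, XR → queue [NI, UG, ZV, VE, XR]
Visit NI; enqueue MM, WU → queue [UG, ZV, VE, XR, MM, WU]
Visit UG; enqueue CK, EP → queue [ZV, VE, XR, MM, WU, CK, EP]
Visit ZV; enqueue FT, ME → queue [VE, XR, MM, WU, CK, EP, FT, ME]
Visit VE; enqueue UK → queue [XR, MM, WU, CK, EP, FT, ME, UK]
Visit XR → queue [MM, WU, CK, EP, FT, ME, UK]
Visit MM → queue [WU, CK, EP, FT, ME, UK]
Visit WU → queue [CK, EP, FT, ME, UK]
Visit CK; enqueue BR → queue [EP, FT, ME, UK, BR]
Visit EP → queue [FT, ME, UK, BR]
Visit FT → queue [ME, UK, BR]
Visit ME → queue [UK, BR]
Visit UK → queue [BR]
Visit BR → queue []

LG → FM → NI → UG → ZV → VE → XR → MM → WU → CK → EP → FT → ME → UK → BR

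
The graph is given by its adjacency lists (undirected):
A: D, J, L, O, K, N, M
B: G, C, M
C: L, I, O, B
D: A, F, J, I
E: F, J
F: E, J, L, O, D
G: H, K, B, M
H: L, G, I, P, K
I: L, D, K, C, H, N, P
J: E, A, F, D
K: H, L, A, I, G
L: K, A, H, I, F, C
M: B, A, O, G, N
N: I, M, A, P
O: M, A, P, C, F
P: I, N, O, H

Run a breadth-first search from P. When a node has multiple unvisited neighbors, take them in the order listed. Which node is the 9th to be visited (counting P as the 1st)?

Visit P; enqueue I, N, O, H → queue [I, N, O, H]
Visit I; enqueue L, D, K, C → queue [N, O, H, L, D, K, C]
Visit N; enqueue M, A → queue [O, H, L, D, K, C, M, A]
Visit O; enqueue F → queue [H, L, D, K, C, M, A, F]
Visit H; enqueue G → queue [L, D, K, C, M, A, F, G]
Visit L → queue [D, K, C, M, A, F, G]
Visit D; enqueue J → queue [K, C, M, A, F, G, J]
Visit K → queue [C, M, A, F, G, J]
Visit C; enqueue B → queue [M, A, F, G, J, B]
Visit M → queue [A, F, G, J, B]
Visit A → queue [F, G, J, B]
Visit F; enqueue E → queue [G, J, B, E]
Visit G → queue [J, B, E]
Visit J → queue [B, E]
Visit B → queue [E]
Visit E → queue []

Visit order: P, I, N, O, H, L, D, K, C, M, A, F, G, J, B, E

C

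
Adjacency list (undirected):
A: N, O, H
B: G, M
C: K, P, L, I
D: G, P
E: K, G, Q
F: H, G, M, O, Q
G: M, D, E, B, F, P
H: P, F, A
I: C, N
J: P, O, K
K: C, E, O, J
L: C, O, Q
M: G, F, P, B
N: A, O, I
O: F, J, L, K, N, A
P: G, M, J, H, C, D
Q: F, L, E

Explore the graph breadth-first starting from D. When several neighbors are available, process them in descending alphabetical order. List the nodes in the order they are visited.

D, P, G, M, J, H, C, F, E, B, O, K, A, L, I, Q, N

Visit D; enqueue P, G → queue [P, G]
Visit P; enqueue M, J, H, C → queue [G, M, J, H, C]
Visit G; enqueue F, E, B → queue [M, J, H, C, F, E, B]
Visit M → queue [J, H, C, F, E, B]
Visit J; enqueue O, K → queue [H, C, F, E, B, O, K]
Visit H; enqueue A → queue [C, F, E, B, O, K, A]
Visit C; enqueue L, I → queue [F, E, B, O, K, A, L, I]
Visit F; enqueue Q → queue [E, B, O, K, A, L, I, Q]
Visit E → queue [B, O, K, A, L, I, Q]
Visit B → queue [O, K, A, L, I, Q]
Visit O; enqueue N → queue [K, A, L, I, Q, N]
Visit K → queue [A, L, I, Q, N]
Visit A → queue [L, I, Q, N]
Visit L → queue [I, Q, N]
Visit I → queue [Q, N]
Visit Q → queue [N]
Visit N → queue []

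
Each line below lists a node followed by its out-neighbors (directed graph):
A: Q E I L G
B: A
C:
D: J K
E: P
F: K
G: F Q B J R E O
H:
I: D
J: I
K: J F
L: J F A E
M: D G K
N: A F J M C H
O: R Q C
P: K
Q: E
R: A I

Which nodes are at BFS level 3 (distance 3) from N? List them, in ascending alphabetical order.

B, O, P, R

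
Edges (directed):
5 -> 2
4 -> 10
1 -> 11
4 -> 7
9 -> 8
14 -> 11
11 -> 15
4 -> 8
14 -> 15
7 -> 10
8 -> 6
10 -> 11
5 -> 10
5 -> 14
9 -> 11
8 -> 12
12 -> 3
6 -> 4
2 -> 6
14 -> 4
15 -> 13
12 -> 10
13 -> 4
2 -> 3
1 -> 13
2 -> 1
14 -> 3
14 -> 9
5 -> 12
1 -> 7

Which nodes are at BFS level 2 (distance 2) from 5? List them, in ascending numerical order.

Level 0: 5
Level 1: 2, 10, 12, 14
Level 2: 1, 3, 4, 6, 9, 11, 15
Level 3: 7, 8, 13

1, 3, 4, 6, 9, 11, 15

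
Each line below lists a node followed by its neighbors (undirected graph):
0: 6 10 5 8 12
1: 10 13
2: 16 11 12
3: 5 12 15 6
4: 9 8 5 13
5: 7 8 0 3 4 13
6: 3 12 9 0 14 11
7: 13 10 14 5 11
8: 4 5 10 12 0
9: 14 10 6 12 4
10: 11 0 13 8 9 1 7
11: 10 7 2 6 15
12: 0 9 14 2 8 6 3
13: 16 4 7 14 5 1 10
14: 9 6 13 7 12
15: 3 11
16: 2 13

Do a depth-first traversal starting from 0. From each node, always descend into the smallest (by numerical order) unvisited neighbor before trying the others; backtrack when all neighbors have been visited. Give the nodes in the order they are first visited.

0, 5, 3, 6, 9, 4, 8, 10, 1, 13, 7, 11, 2, 12, 14, 16, 15

Visit 0
0 → 5
5 → 3
3 → 6
6 → 9
9 → 4
4 → 8
8 → 10
10 → 1
1 → 13
13 → 7
7 → 11
11 → 2
2 → 12
12 → 14
2 → 16
11 → 15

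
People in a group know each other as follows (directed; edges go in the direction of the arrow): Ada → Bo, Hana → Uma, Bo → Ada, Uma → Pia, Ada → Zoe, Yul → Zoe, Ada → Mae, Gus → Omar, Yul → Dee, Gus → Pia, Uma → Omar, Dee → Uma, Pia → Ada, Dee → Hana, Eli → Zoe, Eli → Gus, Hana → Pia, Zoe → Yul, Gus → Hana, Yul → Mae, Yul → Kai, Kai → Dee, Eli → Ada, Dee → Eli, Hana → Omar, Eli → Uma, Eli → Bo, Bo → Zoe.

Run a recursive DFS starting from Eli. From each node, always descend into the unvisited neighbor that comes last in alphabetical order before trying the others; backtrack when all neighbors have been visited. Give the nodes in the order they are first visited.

Visit Eli
Eli → Zoe
Zoe → Yul
Yul → Mae
Yul → Kai
Kai → Dee
Dee → Uma
Uma → Pia
Pia → Ada
Ada → Bo
Uma → Omar
Dee → Hana
Eli → Gus

Eli -> Zoe -> Yul -> Mae -> Kai -> Dee -> Uma -> Pia -> Ada -> Bo -> Omar -> Hana -> Gus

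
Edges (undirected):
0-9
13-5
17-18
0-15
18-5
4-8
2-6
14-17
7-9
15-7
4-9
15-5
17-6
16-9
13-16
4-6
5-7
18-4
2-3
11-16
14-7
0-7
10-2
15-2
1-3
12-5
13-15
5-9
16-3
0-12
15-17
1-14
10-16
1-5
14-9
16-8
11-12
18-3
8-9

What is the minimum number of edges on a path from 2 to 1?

Level 0: 2
Level 1: 3, 6, 10, 15
Level 2: 0, 1, 4, 5, 7, 13, 16, 17, 18
Level 3: 8, 9, 11, 12, 14
1 first appears at level 2.

2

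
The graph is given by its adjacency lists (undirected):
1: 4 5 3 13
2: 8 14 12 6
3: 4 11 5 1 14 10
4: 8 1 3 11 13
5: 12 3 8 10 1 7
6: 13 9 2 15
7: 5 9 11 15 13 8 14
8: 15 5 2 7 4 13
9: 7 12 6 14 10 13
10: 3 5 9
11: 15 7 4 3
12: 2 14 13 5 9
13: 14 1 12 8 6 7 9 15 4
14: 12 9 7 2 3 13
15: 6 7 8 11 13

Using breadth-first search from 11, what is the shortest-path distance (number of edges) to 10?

2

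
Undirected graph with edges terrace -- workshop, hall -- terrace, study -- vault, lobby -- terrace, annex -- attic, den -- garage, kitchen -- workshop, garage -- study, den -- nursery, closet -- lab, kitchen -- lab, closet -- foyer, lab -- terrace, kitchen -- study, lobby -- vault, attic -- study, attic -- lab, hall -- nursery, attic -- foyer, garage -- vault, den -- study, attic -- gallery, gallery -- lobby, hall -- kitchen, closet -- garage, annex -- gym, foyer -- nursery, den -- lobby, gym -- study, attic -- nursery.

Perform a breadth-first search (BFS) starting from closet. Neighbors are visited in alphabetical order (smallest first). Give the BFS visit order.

closet -> foyer -> garage -> lab -> attic -> nursery -> den -> study -> vault -> kitchen -> terrace -> annex -> gallery -> hall -> lobby -> gym -> workshop

Visit closet; enqueue foyer, garage, lab → queue [foyer, garage, lab]
Visit foyer; enqueue attic, nursery → queue [garage, lab, attic, nursery]
Visit garage; enqueue den, study, vault → queue [lab, attic, nursery, den, study, vault]
Visit lab; enqueue kitchen, terrace → queue [attic, nursery, den, study, vault, kitchen, terrace]
Visit attic; enqueue annex, gallery → queue [nursery, den, study, vault, kitchen, terrace, annex, gallery]
Visit nursery; enqueue hall → queue [den, study, vault, kitchen, terrace, annex, gallery, hall]
Visit den; enqueue lobby → queue [study, vault, kitchen, terrace, annex, gallery, hall, lobby]
Visit study; enqueue gym → queue [vault, kitchen, terrace, annex, gallery, hall, lobby, gym]
Visit vault → queue [kitchen, terrace, annex, gallery, hall, lobby, gym]
Visit kitchen; enqueue workshop → queue [terrace, annex, gallery, hall, lobby, gym, workshop]
Visit terrace → queue [annex, gallery, hall, lobby, gym, workshop]
Visit annex → queue [gallery, hall, lobby, gym, workshop]
Visit gallery → queue [hall, lobby, gym, workshop]
Visit hall → queue [lobby, gym, workshop]
Visit lobby → queue [gym, workshop]
Visit gym → queue [workshop]
Visit workshop → queue []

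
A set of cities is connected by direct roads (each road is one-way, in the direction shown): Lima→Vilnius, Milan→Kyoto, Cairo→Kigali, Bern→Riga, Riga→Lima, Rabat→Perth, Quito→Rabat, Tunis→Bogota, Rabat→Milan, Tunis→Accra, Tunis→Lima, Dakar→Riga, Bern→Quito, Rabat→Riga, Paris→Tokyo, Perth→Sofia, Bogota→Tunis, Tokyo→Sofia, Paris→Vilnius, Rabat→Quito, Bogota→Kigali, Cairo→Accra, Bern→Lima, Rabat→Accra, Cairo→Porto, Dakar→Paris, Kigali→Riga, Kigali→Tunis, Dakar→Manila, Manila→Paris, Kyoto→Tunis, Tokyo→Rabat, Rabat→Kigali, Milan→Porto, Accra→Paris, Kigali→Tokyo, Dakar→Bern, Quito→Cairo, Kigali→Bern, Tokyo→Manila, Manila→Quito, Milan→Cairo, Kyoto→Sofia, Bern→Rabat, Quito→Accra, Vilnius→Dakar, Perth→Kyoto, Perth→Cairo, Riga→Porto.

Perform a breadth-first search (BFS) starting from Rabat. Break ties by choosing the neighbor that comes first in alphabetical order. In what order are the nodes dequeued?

Rabat Accra Kigali Milan Perth Quito Riga Paris Bern Tokyo Tunis Cairo Kyoto Porto Sofia Lima Vilnius Manila Bogota Dakar

Visit Rabat; enqueue Accra, Kigali, Milan, Perth, Quito, Riga → queue [Accra, Kigali, Milan, Perth, Quito, Riga]
Visit Accra; enqueue Paris → queue [Kigali, Milan, Perth, Quito, Riga, Paris]
Visit Kigali; enqueue Bern, Tokyo, Tunis → queue [Milan, Perth, Quito, Riga, Paris, Bern, Tokyo, Tunis]
Visit Milan; enqueue Cairo, Kyoto, Porto → queue [Perth, Quito, Riga, Paris, Bern, Tokyo, Tunis, Cairo, Kyoto, Porto]
Visit Perth; enqueue Sofia → queue [Quito, Riga, Paris, Bern, Tokyo, Tunis, Cairo, Kyoto, Porto, Sofia]
Visit Quito → queue [Riga, Paris, Bern, Tokyo, Tunis, Cairo, Kyoto, Porto, Sofia]
Visit Riga; enqueue Lima → queue [Paris, Bern, Tokyo, Tunis, Cairo, Kyoto, Porto, Sofia, Lima]
Visit Paris; enqueue Vilnius → queue [Bern, Tokyo, Tunis, Cairo, Kyoto, Porto, Sofia, Lima, Vilnius]
Visit Bern → queue [Tokyo, Tunis, Cairo, Kyoto, Porto, Sofia, Lima, Vilnius]
Visit Tokyo; enqueue Manila → queue [Tunis, Cairo, Kyoto, Porto, Sofia, Lima, Vilnius, Manila]
Visit Tunis; enqueue Bogota → queue [Cairo, Kyoto, Porto, Sofia, Lima, Vilnius, Manila, Bogota]
Visit Cairo → queue [Kyoto, Porto, Sofia, Lima, Vilnius, Manila, Bogota]
Visit Kyoto → queue [Porto, Sofia, Lima, Vilnius, Manila, Bogota]
Visit Porto → queue [Sofia, Lima, Vilnius, Manila, Bogota]
Visit Sofia → queue [Lima, Vilnius, Manila, Bogota]
Visit Lima → queue [Vilnius, Manila, Bogota]
Visit Vilnius; enqueue Dakar → queue [Manila, Bogota, Dakar]
Visit Manila → queue [Bogota, Dakar]
Visit Bogota → queue [Dakar]
Visit Dakar → queue []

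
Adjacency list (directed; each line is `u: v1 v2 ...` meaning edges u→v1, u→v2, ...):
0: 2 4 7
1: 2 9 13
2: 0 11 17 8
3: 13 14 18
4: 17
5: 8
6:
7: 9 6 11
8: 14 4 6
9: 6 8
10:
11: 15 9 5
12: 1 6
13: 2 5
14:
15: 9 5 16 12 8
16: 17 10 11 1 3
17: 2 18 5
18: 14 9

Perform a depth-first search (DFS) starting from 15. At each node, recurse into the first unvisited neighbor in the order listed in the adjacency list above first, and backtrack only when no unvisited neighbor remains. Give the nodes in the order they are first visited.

Visit 15
15 → 9
9 → 6
9 → 8
8 → 14
8 → 4
4 → 17
17 → 2
2 → 0
0 → 7
7 → 11
11 → 5
17 → 18
15 → 16
16 → 10
16 → 1
1 → 13
16 → 3
15 → 12

15 → 9 → 6 → 8 → 14 → 4 → 17 → 2 → 0 → 7 → 11 → 5 → 18 → 16 → 10 → 1 → 13 → 3 → 12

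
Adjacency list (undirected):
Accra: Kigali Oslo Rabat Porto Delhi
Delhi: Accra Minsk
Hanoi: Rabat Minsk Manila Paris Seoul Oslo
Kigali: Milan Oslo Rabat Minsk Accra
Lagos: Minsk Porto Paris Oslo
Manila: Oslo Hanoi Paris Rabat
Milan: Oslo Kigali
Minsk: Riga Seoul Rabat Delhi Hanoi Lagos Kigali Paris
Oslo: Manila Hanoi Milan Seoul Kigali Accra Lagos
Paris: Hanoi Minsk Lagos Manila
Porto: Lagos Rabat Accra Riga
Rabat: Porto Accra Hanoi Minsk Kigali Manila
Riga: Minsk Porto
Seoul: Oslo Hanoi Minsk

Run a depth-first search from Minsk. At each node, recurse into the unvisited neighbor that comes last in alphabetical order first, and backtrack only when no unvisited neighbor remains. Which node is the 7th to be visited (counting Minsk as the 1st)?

Visit Minsk
Minsk → Seoul
Seoul → Oslo
Oslo → Milan
Milan → Kigali
Kigali → Rabat
Rabat → Porto
Porto → Riga
Porto → Lagos
Lagos → Paris
Paris → Manila
Manila → Hanoi
Porto → Accra
Accra → Delhi

Visit order: Minsk, Seoul, Oslo, Milan, Kigali, Rabat, Porto, Riga, Lagos, Paris, Manila, Hanoi, Accra, Delhi

Porto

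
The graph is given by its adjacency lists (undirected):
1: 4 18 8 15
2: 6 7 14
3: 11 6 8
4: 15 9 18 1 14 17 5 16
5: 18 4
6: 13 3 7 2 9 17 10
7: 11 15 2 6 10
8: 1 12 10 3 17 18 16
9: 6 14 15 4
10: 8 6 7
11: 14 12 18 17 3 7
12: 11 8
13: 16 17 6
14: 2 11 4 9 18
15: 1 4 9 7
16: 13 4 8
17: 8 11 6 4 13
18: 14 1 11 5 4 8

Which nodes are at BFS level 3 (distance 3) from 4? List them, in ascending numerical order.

3, 10, 12

Level 0: 4
Level 1: 1, 5, 9, 14, 15, 16, 17, 18
Level 2: 2, 6, 7, 8, 11, 13
Level 3: 3, 10, 12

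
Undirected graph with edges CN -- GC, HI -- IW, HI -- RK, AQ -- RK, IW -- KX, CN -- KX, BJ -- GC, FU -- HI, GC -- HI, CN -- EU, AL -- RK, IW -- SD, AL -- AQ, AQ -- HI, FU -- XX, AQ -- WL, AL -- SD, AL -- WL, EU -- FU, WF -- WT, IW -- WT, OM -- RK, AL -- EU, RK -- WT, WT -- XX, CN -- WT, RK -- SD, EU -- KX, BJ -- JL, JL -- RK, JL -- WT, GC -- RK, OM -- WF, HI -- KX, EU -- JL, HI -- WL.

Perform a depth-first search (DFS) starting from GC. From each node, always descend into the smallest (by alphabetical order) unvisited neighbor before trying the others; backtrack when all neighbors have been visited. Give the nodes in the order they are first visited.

Visit GC
GC → BJ
BJ → JL
JL → EU
EU → AL
AL → AQ
AQ → HI
HI → FU
FU → XX
XX → WT
WT → CN
CN → KX
KX → IW
IW → SD
SD → RK
RK → OM
OM → WF
HI → WL

GC -> BJ -> JL -> EU -> AL -> AQ -> HI -> FU -> XX -> WT -> CN -> KX -> IW -> SD -> RK -> OM -> WF -> WL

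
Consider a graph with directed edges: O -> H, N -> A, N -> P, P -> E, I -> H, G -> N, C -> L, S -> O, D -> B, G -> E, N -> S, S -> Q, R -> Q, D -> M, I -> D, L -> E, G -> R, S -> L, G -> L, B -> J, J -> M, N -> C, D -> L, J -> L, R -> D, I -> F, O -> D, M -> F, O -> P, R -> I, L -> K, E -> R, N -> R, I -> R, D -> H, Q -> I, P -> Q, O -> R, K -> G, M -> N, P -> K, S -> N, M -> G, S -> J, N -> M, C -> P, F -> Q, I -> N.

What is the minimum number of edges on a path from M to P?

2

Level 0: M
Level 1: F, G, N
Level 2: A, C, E, L, P, Q, R, S
Level 3: D, I, J, K, O
Level 4: B, H
P first appears at level 2.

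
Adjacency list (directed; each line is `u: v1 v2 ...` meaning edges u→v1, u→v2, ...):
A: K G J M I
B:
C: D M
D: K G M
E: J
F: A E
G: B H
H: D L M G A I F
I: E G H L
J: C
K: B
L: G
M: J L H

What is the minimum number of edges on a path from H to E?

2

Level 0: H
Level 1: A, D, F, G, I, L, M
Level 2: B, E, J, K
Level 3: C
E first appears at level 2.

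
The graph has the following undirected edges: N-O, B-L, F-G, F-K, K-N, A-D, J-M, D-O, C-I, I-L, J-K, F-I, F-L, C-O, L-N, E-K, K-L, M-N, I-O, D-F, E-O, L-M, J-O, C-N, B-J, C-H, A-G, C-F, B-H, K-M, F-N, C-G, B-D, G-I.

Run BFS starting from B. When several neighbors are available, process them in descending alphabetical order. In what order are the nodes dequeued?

B, L, J, H, D, N, M, K, I, F, O, C, A, E, G

Visit B; enqueue L, J, H, D → queue [L, J, H, D]
Visit L; enqueue N, M, K, I, F → queue [J, H, D, N, M, K, I, F]
Visit J; enqueue O → queue [H, D, N, M, K, I, F, O]
Visit H; enqueue C → queue [D, N, M, K, I, F, O, C]
Visit D; enqueue A → queue [N, M, K, I, F, O, C, A]
Visit N → queue [M, K, I, F, O, C, A]
Visit M → queue [K, I, F, O, C, A]
Visit K; enqueue E → queue [I, F, O, C, A, E]
Visit I; enqueue G → queue [F, O, C, A, E, G]
Visit F → queue [O, C, A, E, G]
Visit O → queue [C, A, E, G]
Visit C → queue [A, E, G]
Visit A → queue [E, G]
Visit E → queue [G]
Visit G → queue []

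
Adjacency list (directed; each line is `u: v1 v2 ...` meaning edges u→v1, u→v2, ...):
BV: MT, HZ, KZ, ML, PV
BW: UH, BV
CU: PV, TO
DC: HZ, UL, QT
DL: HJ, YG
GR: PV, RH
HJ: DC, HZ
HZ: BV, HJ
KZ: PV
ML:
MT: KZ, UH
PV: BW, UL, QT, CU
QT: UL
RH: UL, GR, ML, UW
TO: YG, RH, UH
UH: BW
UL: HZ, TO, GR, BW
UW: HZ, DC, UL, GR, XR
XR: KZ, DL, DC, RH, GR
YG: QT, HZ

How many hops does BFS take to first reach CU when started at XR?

3

Level 0: XR
Level 1: DC, DL, GR, KZ, RH
Level 2: HJ, HZ, ML, PV, QT, UL, UW, YG
Level 3: BV, BW, CU, TO
Level 4: MT, UH
CU first appears at level 3.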